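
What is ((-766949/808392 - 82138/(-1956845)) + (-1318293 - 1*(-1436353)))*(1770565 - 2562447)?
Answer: -5688070892381359100087/60842224740 ≈ -9.3489e+10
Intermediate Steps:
((-766949/808392 - 82138/(-1956845)) + (-1318293 - 1*(-1436353)))*(1770565 - 2562447) = ((-766949*1/808392 - 82138*(-1/1956845)) + (-1318293 + 1436353))*(-791882) = ((-766949/808392 + 82138/1956845) + 118060)*(-791882) = (-1434400613809/1581897843240 + 118060)*(-791882) = (186757424972300591/1581897843240)*(-791882) = -5688070892381359100087/60842224740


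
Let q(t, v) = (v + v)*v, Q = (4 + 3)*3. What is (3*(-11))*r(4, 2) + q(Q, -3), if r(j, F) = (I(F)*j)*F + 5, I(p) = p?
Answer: -675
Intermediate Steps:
r(j, F) = 5 + j*F**2 (r(j, F) = (F*j)*F + 5 = j*F**2 + 5 = 5 + j*F**2)
Q = 21 (Q = 7*3 = 21)
q(t, v) = 2*v**2 (q(t, v) = (2*v)*v = 2*v**2)
(3*(-11))*r(4, 2) + q(Q, -3) = (3*(-11))*(5 + 4*2**2) + 2*(-3)**2 = -33*(5 + 4*4) + 2*9 = -33*(5 + 16) + 18 = -33*21 + 18 = -693 + 18 = -675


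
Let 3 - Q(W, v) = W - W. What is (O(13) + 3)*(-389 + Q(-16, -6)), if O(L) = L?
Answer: -6176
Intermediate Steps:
Q(W, v) = 3 (Q(W, v) = 3 - (W - W) = 3 - 1*0 = 3 + 0 = 3)
(O(13) + 3)*(-389 + Q(-16, -6)) = (13 + 3)*(-389 + 3) = 16*(-386) = -6176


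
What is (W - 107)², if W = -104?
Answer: 44521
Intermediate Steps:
(W - 107)² = (-104 - 107)² = (-211)² = 44521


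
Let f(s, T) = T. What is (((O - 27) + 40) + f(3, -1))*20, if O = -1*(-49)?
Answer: 1220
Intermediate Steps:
O = 49
(((O - 27) + 40) + f(3, -1))*20 = (((49 - 27) + 40) - 1)*20 = ((22 + 40) - 1)*20 = (62 - 1)*20 = 61*20 = 1220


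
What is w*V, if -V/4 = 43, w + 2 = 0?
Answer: 344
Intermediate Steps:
w = -2 (w = -2 + 0 = -2)
V = -172 (V = -4*43 = -172)
w*V = -2*(-172) = 344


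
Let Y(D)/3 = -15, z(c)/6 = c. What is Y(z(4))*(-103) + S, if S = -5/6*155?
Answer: 27035/6 ≈ 4505.8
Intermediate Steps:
z(c) = 6*c
Y(D) = -45 (Y(D) = 3*(-15) = -45)
S = -775/6 (S = -5*⅙*155 = -⅚*155 = -775/6 ≈ -129.17)
Y(z(4))*(-103) + S = -45*(-103) - 775/6 = 4635 - 775/6 = 27035/6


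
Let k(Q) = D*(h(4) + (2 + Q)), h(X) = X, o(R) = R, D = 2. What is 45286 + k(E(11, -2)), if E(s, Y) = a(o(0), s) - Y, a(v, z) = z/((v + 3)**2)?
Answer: 407740/9 ≈ 45304.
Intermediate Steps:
a(v, z) = z/(3 + v)**2 (a(v, z) = z/((3 + v)**2) = z/(3 + v)**2)
E(s, Y) = -Y + s/9 (E(s, Y) = s/(3 + 0)**2 - Y = s/3**2 - Y = s*(1/9) - Y = s/9 - Y = -Y + s/9)
k(Q) = 12 + 2*Q (k(Q) = 2*(4 + (2 + Q)) = 2*(6 + Q) = 12 + 2*Q)
45286 + k(E(11, -2)) = 45286 + (12 + 2*(-1*(-2) + (1/9)*11)) = 45286 + (12 + 2*(2 + 11/9)) = 45286 + (12 + 2*(29/9)) = 45286 + (12 + 58/9) = 45286 + 166/9 = 407740/9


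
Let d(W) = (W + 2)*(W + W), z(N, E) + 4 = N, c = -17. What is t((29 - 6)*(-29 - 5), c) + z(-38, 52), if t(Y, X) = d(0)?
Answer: -42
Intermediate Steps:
z(N, E) = -4 + N
d(W) = 2*W*(2 + W) (d(W) = (2 + W)*(2*W) = 2*W*(2 + W))
t(Y, X) = 0 (t(Y, X) = 2*0*(2 + 0) = 2*0*2 = 0)
t((29 - 6)*(-29 - 5), c) + z(-38, 52) = 0 + (-4 - 38) = 0 - 42 = -42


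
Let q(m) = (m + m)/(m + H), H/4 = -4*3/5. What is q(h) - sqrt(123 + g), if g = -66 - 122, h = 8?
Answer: -10 - I*sqrt(65) ≈ -10.0 - 8.0623*I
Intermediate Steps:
H = -48/5 (H = 4*(-4*3/5) = 4*(-12*1/5) = 4*(-12/5) = -48/5 ≈ -9.6000)
q(m) = 2*m/(-48/5 + m) (q(m) = (m + m)/(m - 48/5) = (2*m)/(-48/5 + m) = 2*m/(-48/5 + m))
g = -188
q(h) - sqrt(123 + g) = 10*8/(-48 + 5*8) - sqrt(123 - 188) = 10*8/(-48 + 40) - sqrt(-65) = 10*8/(-8) - I*sqrt(65) = 10*8*(-1/8) - I*sqrt(65) = -10 - I*sqrt(65)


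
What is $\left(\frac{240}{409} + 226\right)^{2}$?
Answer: $\frac{8588470276}{167281} \approx 51342.0$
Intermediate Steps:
$\left(\frac{240}{409} + 226\right)^{2} = \left(\frac{92674}{409}\right)^{2} = \frac{8588470276}{167281}$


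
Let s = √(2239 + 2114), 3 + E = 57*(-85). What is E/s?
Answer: -1616*√4353/1451 ≈ -73.480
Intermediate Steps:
E = -4848 (E = -3 + 57*(-85) = -3 - 4845 = -4848)
s = √4353 ≈ 65.977
E/s = -4848*√4353/4353 = -1616*√4353/1451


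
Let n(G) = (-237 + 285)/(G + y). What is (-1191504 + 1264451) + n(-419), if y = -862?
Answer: 31148353/427 ≈ 72947.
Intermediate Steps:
n(G) = 48/(-862 + G) (n(G) = (-237 + 285)/(G - 862) = 48/(-862 + G))
(-1191504 + 1264451) + n(-419) = (-1191504 + 1264451) + 48/(-862 - 419) = 72947 + 48/(-1281) = 72947 + 48*(-1/1281) = 72947 - 16/427 = 31148353/427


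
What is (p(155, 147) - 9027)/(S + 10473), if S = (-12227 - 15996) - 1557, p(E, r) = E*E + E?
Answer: -15153/19307 ≈ -0.78484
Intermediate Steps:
p(E, r) = E + E² (p(E, r) = E² + E = E + E²)
S = -29780 (S = -28223 - 1557 = -29780)
(p(155, 147) - 9027)/(S + 10473) = (155*(1 + 155) - 9027)/(-29780 + 10473) = (155*156 - 9027)/(-19307) = (24180 - 9027)*(-1/19307) = 15153*(-1/19307) = -15153/19307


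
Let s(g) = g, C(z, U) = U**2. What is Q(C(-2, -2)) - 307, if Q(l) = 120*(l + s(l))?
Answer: 653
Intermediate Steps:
Q(l) = 240*l (Q(l) = 120*(l + l) = 120*(2*l) = 240*l)
Q(C(-2, -2)) - 307 = 240*(-2)**2 - 307 = 240*4 - 307 = 960 - 307 = 653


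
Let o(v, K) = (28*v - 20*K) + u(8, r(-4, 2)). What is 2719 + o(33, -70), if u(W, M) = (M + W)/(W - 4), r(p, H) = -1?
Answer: 20179/4 ≈ 5044.8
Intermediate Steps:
u(W, M) = (M + W)/(-4 + W)
o(v, K) = 7/4 - 20*K + 28*v (o(v, K) = (28*v - 20*K) + (-1 + 8)/(-4 + 8) = (-20*K + 28*v) + 7/4 = 7/4 - 20*K + 28*v)
2719 + o(33, -70) = 2719 + (7/4 - 20*(-70) + 28*33) = 2719 + (7/4 + 1400 + 924) = 2719 + 9303/4 = 20179/4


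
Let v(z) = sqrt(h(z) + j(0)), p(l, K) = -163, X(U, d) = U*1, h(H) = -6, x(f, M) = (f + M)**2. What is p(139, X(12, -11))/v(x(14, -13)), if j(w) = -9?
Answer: 163*I*sqrt(15)/15 ≈ 42.086*I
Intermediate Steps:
x(f, M) = (M + f)**2
X(U, d) = U
v(z) = I*sqrt(15) (v(z) = sqrt(-6 - 9) = sqrt(-15) = I*sqrt(15))
p(139, X(12, -11))/v(x(14, -13)) = -163*(-I*sqrt(15)/15) = -(-163)*I*sqrt(15)/15 = 163*I*sqrt(15)/15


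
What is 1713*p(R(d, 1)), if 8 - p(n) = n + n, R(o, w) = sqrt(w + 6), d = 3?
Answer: 13704 - 3426*sqrt(7) ≈ 4639.7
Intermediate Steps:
R(o, w) = sqrt(6 + w)
p(n) = 8 - 2*n (p(n) = 8 - (n + n) = 8 - 2*n)
1713*p(R(d, 1)) = 1713*(8 - 2*sqrt(6 + 1)) = 1713*(8 - 2*sqrt(7)) = 13704 - 3426*sqrt(7)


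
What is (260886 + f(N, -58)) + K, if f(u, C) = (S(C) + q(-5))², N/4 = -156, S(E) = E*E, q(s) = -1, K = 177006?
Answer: 11747661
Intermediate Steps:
S(E) = E²
N = -624 (N = 4*(-156) = -624)
f(u, C) = (-1 + C²)² (f(u, C) = (C² - 1)² = (-1 + C²)²)
(260886 + f(N, -58)) + K = (260886 + (-1 + (-58)²)²) + 177006 = (260886 + (-1 + 3364)²) + 177006 = (260886 + 3363²) + 177006 = (260886 + 11309769) + 177006 = 11570655 + 177006 = 11747661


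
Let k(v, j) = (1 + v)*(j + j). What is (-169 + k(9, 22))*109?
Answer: 29539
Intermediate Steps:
k(v, j) = 2*j*(1 + v) (k(v, j) = (1 + v)*(2*j) = 2*j*(1 + v))
(-169 + k(9, 22))*109 = (-169 + 2*22*(1 + 9))*109 = (-169 + 2*22*10)*109 = (-169 + 440)*109 = 271*109 = 29539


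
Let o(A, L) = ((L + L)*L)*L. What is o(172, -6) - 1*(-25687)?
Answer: 25255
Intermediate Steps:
o(A, L) = 2*L³ (o(A, L) = ((2*L)*L)*L = (2*L²)*L = 2*L³)
o(172, -6) - 1*(-25687) = 2*(-6)³ - 1*(-25687) = 2*(-216) + 25687 = -432 + 25687 = 25255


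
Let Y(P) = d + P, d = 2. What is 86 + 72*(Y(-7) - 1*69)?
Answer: -5242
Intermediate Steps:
Y(P) = 2 + P
86 + 72*(Y(-7) - 1*69) = 86 + 72*((2 - 7) - 1*69) = 86 + 72*(-5 - 69) = 86 + 72*(-74) = 86 - 5328 = -5242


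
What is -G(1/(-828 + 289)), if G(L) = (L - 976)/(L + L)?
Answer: -526065/2 ≈ -2.6303e+5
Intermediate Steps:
G(L) = (-976 + L)/(2*L) (G(L) = (-976 + L)/((2*L)) = (-976 + L)*(1/(2*L)) = (-976 + L)/(2*L))
-G(1/(-828 + 289)) = -(-976 + 1/(-828 + 289))/(2*(1/(-828 + 289))) = -(-976 + 1/(-539))/(2*(1/(-539))) = -(-976 - 1/539)/(2*(-1/539)) = -(-539)*(-526065)/(2*539) = -1*526065/2 = -526065/2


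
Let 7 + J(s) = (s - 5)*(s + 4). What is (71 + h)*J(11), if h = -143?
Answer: -5976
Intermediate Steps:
J(s) = -7 + (-5 + s)*(4 + s) (J(s) = -7 + (s - 5)*(s + 4) = -7 + (-5 + s)*(4 + s))
(71 + h)*J(11) = (71 - 143)*(-27 + 11**2 - 1*11) = -72*(-27 + 121 - 11) = -72*83 = -5976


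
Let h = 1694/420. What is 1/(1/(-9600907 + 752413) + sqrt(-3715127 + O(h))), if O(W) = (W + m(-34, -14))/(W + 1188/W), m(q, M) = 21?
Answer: -871850962314/28660599256508818454192867 - 626366768544288*I*sqrt(563559093322054)/28660599256508818454192867 ≈ -3.042e-14 - 0.00051882*I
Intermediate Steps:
h = 121/30 (h = 1694*(1/420) = 121/30 ≈ 4.0333)
O(W) = (21 + W)/(W + 1188/W) (O(W) = (W + 21)/(W + 1188/W) = (21 + W)/(W + 1188/W))
1/(1/(-9600907 + 752413) + sqrt(-3715127 + O(h))) = 1/(1/(-9600907 + 752413) + sqrt(-3715127 + 121*(21 + 121/30)/(30*(1188 + (121/30)**2)))) = 1/(1/(-8848494) + sqrt(-3715127 + (121/30)*(751/30)/(1188 + 14641/900))) = 1/(-1/8848494 + sqrt(-3715127 + (121/30)*(751/30)/(1083841/900))) = 1/(-1/8848494 + sqrt(-3715127 + (121/30)*(900/1083841)*(751/30))) = 1/(-1/8848494 + sqrt(-3715127 + 8261/98531)) = 1/(-1/8848494 + sqrt(-366055170176/98531)) = 1/(-1/8848494 + 8*I*sqrt(563559093322054)/98531)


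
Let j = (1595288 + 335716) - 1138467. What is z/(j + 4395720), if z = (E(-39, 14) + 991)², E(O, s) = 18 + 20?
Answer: 117649/576473 ≈ 0.20408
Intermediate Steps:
E(O, s) = 38
j = 792537 (j = 1931004 - 1138467 = 792537)
z = 1058841 (z = (38 + 991)² = 1029² = 1058841)
z/(j + 4395720) = 1058841/(792537 + 4395720) = 1058841/5188257 = 1058841*(1/5188257) = 117649/576473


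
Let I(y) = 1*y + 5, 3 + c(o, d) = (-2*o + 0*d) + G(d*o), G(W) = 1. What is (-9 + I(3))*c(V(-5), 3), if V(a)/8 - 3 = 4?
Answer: 114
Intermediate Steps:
V(a) = 56 (V(a) = 24 + 8*4 = 24 + 32 = 56)
c(o, d) = -2 - 2*o (c(o, d) = -3 + ((-2*o + 0*d) + 1) = -3 + ((-2*o + 0) + 1) = -3 + (-2*o + 1) = -3 + (1 - 2*o) = -2 - 2*o)
I(y) = 5 + y (I(y) = y + 5 = 5 + y)
(-9 + I(3))*c(V(-5), 3) = (-9 + (5 + 3))*(-2 - 2*56) = (-9 + 8)*(-2 - 112) = -1*(-114) = 114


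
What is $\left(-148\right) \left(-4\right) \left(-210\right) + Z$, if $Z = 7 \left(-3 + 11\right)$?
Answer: $-124264$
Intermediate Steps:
$Z = 56$ ($Z = 7 \cdot 8 = 56$)
$\left(-148\right) \left(-4\right) \left(-210\right) + Z = \left(-148\right) \left(-4\right) \left(-210\right) + 56 = 592 \left(-210\right) + 56 = -124320 + 56 = -124264$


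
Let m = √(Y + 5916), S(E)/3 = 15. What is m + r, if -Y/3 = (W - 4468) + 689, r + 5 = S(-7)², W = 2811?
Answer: 2020 + 42*√5 ≈ 2113.9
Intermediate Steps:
S(E) = 45 (S(E) = 3*15 = 45)
r = 2020 (r = -5 + 45² = -5 + 2025 = 2020)
Y = 2904 (Y = -3*((2811 - 4468) + 689) = -3*(-1657 + 689) = -3*(-968) = 2904)
m = 42*√5 (m = √(2904 + 5916) = √8820 = 42*√5 ≈ 93.915)
m + r = 42*√5 + 2020 = 2020 + 42*√5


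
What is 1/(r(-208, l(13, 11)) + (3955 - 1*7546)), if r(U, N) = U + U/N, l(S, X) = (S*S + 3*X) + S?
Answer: -215/816993 ≈ -0.00026316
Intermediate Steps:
l(S, X) = S + S**2 + 3*X (l(S, X) = (S**2 + 3*X) + S = S + S**2 + 3*X)
1/(r(-208, l(13, 11)) + (3955 - 1*7546)) = 1/((-208 - 208/(13 + 13**2 + 3*11)) + (3955 - 1*7546)) = 1/((-208 - 208/(13 + 169 + 33)) + (3955 - 7546)) = 1/((-208 - 208/215) - 3591) = 1/(-44928/215 - 3591) = 1/(-816993/215) = -215/816993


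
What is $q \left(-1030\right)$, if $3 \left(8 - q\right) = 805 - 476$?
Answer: $\frac{314150}{3} \approx 1.0472 \cdot 10^{5}$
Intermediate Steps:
$q = - \frac{305}{3}$ ($q = 8 - \frac{805 - 476}{3} = 8 - \frac{329}{3} = - \frac{305}{3} \approx -101.67$)
$q \left(-1030\right) = \left(- \frac{305}{3}\right) \left(-1030\right) = \frac{314150}{3}$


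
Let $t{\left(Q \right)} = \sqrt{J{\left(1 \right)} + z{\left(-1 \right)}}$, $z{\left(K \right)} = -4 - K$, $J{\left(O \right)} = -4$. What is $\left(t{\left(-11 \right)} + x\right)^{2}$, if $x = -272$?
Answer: $\left(272 - i \sqrt{7}\right)^{2} \approx 73977.0 - 1439.0 i$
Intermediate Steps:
$t{\left(Q \right)} = i \sqrt{7}$ ($t{\left(Q \right)} = \sqrt{-4 - 3} = \sqrt{-7} = i \sqrt{7}$)
$\left(t{\left(-11 \right)} + x\right)^{2} = \left(i \sqrt{7} - 272\right)^{2} = \left(-272 + i \sqrt{7}\right)^{2}$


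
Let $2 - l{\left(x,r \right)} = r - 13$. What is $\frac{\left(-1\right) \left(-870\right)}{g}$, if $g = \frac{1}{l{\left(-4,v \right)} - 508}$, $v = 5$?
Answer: $-433260$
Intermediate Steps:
$l{\left(x,r \right)} = 15 - r$ ($l{\left(x,r \right)} = 2 - \left(r - 13\right) = 2 - \left(-13 + r\right) = 15 - r$)
$g = - \frac{1}{498}$ ($g = \frac{1}{\left(15 - 5\right) - 508} = \frac{1}{10 - 508} = \frac{1}{-498} = - \frac{1}{498} \approx -0.002008$)
$\frac{\left(-1\right) \left(-870\right)}{g} = \frac{\left(-1\right) \left(-870\right)}{- \frac{1}{498}} = 870 \left(-498\right) = -433260$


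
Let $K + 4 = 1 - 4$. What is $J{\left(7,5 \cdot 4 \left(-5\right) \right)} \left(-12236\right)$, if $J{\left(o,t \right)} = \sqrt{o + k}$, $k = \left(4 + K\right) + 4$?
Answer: $- 24472 \sqrt{2} \approx -34609.0$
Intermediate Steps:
$K = -7$ ($K = -4 + \left(1 - 4\right) = -4 - 3 = -7$)
$k = 1$ ($k = \left(4 - 7\right) + 4 = -3 + 4 = 1$)
$J{\left(o,t \right)} = \sqrt{1 + o}$ ($J{\left(o,t \right)} = \sqrt{o + 1} = \sqrt{1 + o}$)
$J{\left(7,5 \cdot 4 \left(-5\right) \right)} \left(-12236\right) = \sqrt{1 + 7} \left(-12236\right) = \sqrt{8} \left(-12236\right) = 2 \sqrt{2} \left(-12236\right) = - 24472 \sqrt{2}$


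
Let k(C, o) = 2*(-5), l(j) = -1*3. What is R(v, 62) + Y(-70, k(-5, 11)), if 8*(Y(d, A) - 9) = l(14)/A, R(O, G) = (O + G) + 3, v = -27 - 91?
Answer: -3517/80 ≈ -43.963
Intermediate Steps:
v = -118
l(j) = -3
k(C, o) = -10
R(O, G) = 3 + G + O (R(O, G) = (G + O) + 3 = 3 + G + O)
Y(d, A) = 9 - 3/(8*A) (Y(d, A) = 9 + (-3/A)/8 = 9 - 3/(8*A))
R(v, 62) + Y(-70, k(-5, 11)) = (3 + 62 - 118) + (9 - 3/8/(-10)) = -53 + (9 - 3/8*(-1/10)) = -53 + (9 + 3/80) = -53 + 723/80 = -3517/80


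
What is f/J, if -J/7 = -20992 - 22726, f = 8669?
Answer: 8669/306026 ≈ 0.028328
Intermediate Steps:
J = 306026 (J = -7*(-20992 - 22726) = -7*(-43718) = 306026)
f/J = 8669/306026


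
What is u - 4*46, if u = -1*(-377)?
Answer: 193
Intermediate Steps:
u = 377
u - 4*46 = 377 - 4*46 = 377 - 1*184 = 377 - 184 = 193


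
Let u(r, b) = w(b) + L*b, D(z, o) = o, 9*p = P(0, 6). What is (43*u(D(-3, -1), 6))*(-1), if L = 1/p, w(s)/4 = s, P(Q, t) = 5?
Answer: -7482/5 ≈ -1496.4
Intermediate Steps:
p = 5/9 (p = (1/9)*5 = 5/9 ≈ 0.55556)
w(s) = 4*s
L = 9/5 (L = 1/(5/9) = 9/5 ≈ 1.8000)
u(r, b) = 29*b/5 (u(r, b) = 4*b + 9*b/5 = 29*b/5)
(43*u(D(-3, -1), 6))*(-1) = (43*((29/5)*6))*(-1) = (43*(174/5))*(-1) = (7482/5)*(-1) = -7482/5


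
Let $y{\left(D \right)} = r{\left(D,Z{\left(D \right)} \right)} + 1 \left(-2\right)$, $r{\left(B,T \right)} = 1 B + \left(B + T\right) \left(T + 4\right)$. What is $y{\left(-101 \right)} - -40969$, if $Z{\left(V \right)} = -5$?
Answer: $40972$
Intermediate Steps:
$r{\left(B,T \right)} = B + \left(4 + T\right) \left(B + T\right)$ ($r{\left(B,T \right)} = B + \left(B + T\right) \left(4 + T\right) = B + \left(4 + T\right) \left(B + T\right)$)
$y{\left(D \right)} = 3$ ($y{\left(D \right)} = \left(\left(-5\right)^{2} + 4 \left(-5\right) + 5 D + D \left(-5\right)\right) + 1 \left(-2\right) = \left(25 - 20 + 5 D - 5 D\right) - 2 = 5 - 2 = 3$)
$y{\left(-101 \right)} - -40969 = 3 - -40969 = 3 + 40969 = 40972$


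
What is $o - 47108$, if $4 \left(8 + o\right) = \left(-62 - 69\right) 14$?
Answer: $- \frac{95149}{2} \approx -47575.0$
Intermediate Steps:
$o = - \frac{933}{2}$ ($o = -8 + \frac{\left(-62 - 69\right) 14}{4} = -8 + \frac{\left(-131\right) 14}{4} = -8 + \frac{1}{4} \left(-1834\right) = -8 - \frac{917}{2} = - \frac{933}{2} \approx -466.5$)
$o - 47108 = - \frac{933}{2} - 47108 = - \frac{95149}{2}$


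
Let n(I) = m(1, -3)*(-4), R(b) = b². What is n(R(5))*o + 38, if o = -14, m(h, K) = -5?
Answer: -242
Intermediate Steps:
n(I) = 20 (n(I) = -5*(-4) = 20)
n(R(5))*o + 38 = 20*(-14) + 38 = -280 + 38 = -242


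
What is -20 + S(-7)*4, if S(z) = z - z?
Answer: -20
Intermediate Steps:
S(z) = 0
-20 + S(-7)*4 = -20 + 0*4 = -20 + 0 = -20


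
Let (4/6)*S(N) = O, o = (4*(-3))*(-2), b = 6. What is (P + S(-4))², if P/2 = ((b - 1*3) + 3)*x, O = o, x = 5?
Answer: 9216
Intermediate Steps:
o = 24 (o = -12*(-2) = 24)
O = 24
S(N) = 36 (S(N) = (3/2)*24 = 36)
P = 60 (P = 2*(((6 - 1*3) + 3)*5) = 2*(((6 - 3) + 3)*5) = 2*((3 + 3)*5) = 2*(6*5) = 2*30 = 60)
(P + S(-4))² = (60 + 36)² = 96² = 9216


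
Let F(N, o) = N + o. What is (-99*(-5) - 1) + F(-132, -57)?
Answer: 305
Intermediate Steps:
(-99*(-5) - 1) + F(-132, -57) = (-99*(-5) - 1) + (-132 - 57) = (495 - 1) - 189 = 494 - 189 = 305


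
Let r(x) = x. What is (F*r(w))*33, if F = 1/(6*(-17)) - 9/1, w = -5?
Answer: 50545/34 ≈ 1486.6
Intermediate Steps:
F = -919/102 (F = (1/6)*(-1/17) - 9*1 = -1/102 - 9 = -919/102 ≈ -9.0098)
(F*r(w))*33 = -919/102*(-5)*33 = (4595/102)*33 = 50545/34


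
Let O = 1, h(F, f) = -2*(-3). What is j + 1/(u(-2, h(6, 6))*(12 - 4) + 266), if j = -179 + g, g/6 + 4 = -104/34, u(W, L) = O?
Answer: -1031045/4658 ≈ -221.35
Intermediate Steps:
h(F, f) = 6
u(W, L) = 1
g = -720/17 (g = -24 + 6*(-104/34) = -24 + 6*(-104*1/34) = -24 + 6*(-52/17) = -24 - 312/17 = -720/17 ≈ -42.353)
j = -3763/17 (j = -179 - 720/17 = -3763/17 ≈ -221.35)
j + 1/(u(-2, h(6, 6))*(12 - 4) + 266) = -3763/17 + 1/(1*(12 - 4) + 266) = -3763/17 + 1/(1*8 + 266) = -3763/17 + 1/(8 + 266) = -3763/17 + 1/274 = -1031045/4658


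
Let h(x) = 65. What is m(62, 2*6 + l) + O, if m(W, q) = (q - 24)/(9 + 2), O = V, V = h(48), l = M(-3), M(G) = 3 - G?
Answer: 709/11 ≈ 64.455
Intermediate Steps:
l = 6 (l = 3 - 1*(-3) = 3 + 3 = 6)
V = 65
O = 65
m(W, q) = -24/11 + q/11 (m(W, q) = (-24 + q)/11 = (-24 + q)*(1/11) = -24/11 + q/11)
m(62, 2*6 + l) + O = (-24/11 + (2*6 + 6)/11) + 65 = (-24/11 + (12 + 6)/11) + 65 = (-24/11 + (1/11)*18) + 65 = (-24/11 + 18/11) + 65 = -6/11 + 65 = 709/11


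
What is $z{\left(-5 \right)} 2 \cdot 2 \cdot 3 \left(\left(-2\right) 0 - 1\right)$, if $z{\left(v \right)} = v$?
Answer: $60$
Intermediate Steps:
$z{\left(-5 \right)} 2 \cdot 2 \cdot 3 \left(\left(-2\right) 0 - 1\right) = - 5 \cdot 2 \cdot 2 \cdot 3 \left(\left(-2\right) 0 - 1\right) = - 5 \cdot 4 \cdot 3 \left(0 - 1\right) = \left(-5\right) 12 \left(-1\right) = \left(-60\right) \left(-1\right) = 60$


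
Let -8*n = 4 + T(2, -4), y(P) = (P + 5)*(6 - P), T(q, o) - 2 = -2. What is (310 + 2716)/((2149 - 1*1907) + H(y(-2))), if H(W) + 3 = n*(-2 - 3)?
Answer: 6052/483 ≈ 12.530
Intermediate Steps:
T(q, o) = 0 (T(q, o) = 2 - 2 = 0)
y(P) = (5 + P)*(6 - P)
n = -½ (n = -(4 + 0)/8 = -⅛*4 = -½ ≈ -0.50000)
H(W) = -½ (H(W) = -3 - (-2 - 3)/2 = -3 - ½*(-5) = -3 + 5/2 = -½)
(310 + 2716)/((2149 - 1*1907) + H(y(-2))) = (310 + 2716)/((2149 - 1*1907) - ½) = 3026/((2149 - 1907) - ½) = 3026/(242 - ½) = 3026/(483/2) = 3026*(2/483) = 6052/483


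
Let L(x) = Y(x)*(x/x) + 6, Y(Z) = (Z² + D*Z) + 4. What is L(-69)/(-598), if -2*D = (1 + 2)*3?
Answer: -10163/1196 ≈ -8.4975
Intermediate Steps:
D = -9/2 (D = -(1 + 2)*3/2 = -3*3/2 = -½*9 = -9/2 ≈ -4.5000)
Y(Z) = 4 + Z² - 9*Z/2 (Y(Z) = (Z² - 9*Z/2) + 4 = 4 + Z² - 9*Z/2)
L(x) = 10 + x² - 9*x/2 (L(x) = (4 + x² - 9*x/2)*(x/x) + 6 = (4 + x² - 9*x/2)*1 + 6 = (4 + x² - 9*x/2) + 6 = 10 + x² - 9*x/2)
L(-69)/(-598) = (10 + (-69)² - 9/2*(-69))/(-598) = -(10 + 4761 + 621/2)/598 = -1/598*10163/2 = -10163/1196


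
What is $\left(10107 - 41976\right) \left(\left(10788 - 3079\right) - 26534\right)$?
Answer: $599933925$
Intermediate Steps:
$\left(10107 - 41976\right) \left(\left(10788 - 3079\right) - 26534\right) = - 31869 \left(7709 - 26534\right) = \left(-31869\right) \left(-18825\right) = 599933925$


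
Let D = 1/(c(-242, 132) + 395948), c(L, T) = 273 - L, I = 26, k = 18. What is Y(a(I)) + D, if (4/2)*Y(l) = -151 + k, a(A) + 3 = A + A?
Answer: -52729577/792926 ≈ -66.500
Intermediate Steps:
a(A) = -3 + 2*A (a(A) = -3 + (A + A) = -3 + 2*A)
D = 1/396463 (D = 1/((273 - 1*(-242)) + 395948) = 1/((273 + 242) + 395948) = 1/(515 + 395948) = 1/396463 ≈ 2.5223e-6)
Y(l) = -133/2 (Y(l) = (-151 + 18)/2 = (1/2)*(-133) = -133/2)
Y(a(I)) + D = -133/2 + 1/396463 = -52729577/792926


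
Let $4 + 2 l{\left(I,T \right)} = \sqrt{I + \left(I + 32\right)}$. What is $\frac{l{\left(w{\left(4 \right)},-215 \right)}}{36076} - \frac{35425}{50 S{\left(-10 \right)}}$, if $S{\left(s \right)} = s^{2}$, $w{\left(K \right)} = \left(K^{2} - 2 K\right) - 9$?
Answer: $- \frac{12780023}{1803800} + \frac{\sqrt{30}}{72152} \approx -7.085$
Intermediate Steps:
$w{\left(K \right)} = -9 + K^{2} - 2 K$
$l{\left(I,T \right)} = -2 + \frac{\sqrt{32 + 2 I}}{2}$ ($l{\left(I,T \right)} = -2 + \frac{\sqrt{I + \left(I + 32\right)}}{2} = -2 + \frac{\sqrt{I + \left(32 + I\right)}}{2} = -2 + \frac{\sqrt{32 + 2 I}}{2}$)
$\frac{l{\left(w{\left(4 \right)},-215 \right)}}{36076} - \frac{35425}{50 S{\left(-10 \right)}} = \frac{-2 + \frac{\sqrt{32 + 2 \left(-9 + 4^{2} - 8\right)}}{2}}{36076} - \frac{35425}{50 \left(-10\right)^{2}} = \left(-2 + \frac{\sqrt{32 + 2 \left(-9 + 16 - 8\right)}}{2}\right) \frac{1}{36076} - \frac{35425}{50 \cdot 100} = \left(-2 + \frac{\sqrt{32 + 2 \left(-1\right)}}{2}\right) \frac{1}{36076} - \frac{35425}{5000} = \left(-2 + \frac{\sqrt{32 - 2}}{2}\right) \frac{1}{36076} - \frac{1417}{200} = \left(-2 + \frac{\sqrt{30}}{2}\right) \frac{1}{36076} - \frac{1417}{200} = \left(- \frac{1}{18038} + \frac{\sqrt{30}}{72152}\right) - \frac{1417}{200} = - \frac{12780023}{1803800} + \frac{\sqrt{30}}{72152}$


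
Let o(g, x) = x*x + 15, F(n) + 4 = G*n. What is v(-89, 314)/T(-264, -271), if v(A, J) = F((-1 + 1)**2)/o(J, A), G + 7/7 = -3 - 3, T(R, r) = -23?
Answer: 1/45632 ≈ 2.1914e-5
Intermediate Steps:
G = -7 (G = -1 + (-3 - 3) = -1 - 6 = -7)
F(n) = -4 - 7*n
o(g, x) = 15 + x**2 (o(g, x) = x**2 + 15 = 15 + x**2)
v(A, J) = -4/(15 + A**2) (v(A, J) = (-4 - 7*(-1 + 1)**2)/(15 + A**2) = (-4 - 7*0**2)/(15 + A**2) = (-4 - 7*0)/(15 + A**2) = (-4 + 0)/(15 + A**2) = -4/(15 + A**2))
v(-89, 314)/T(-264, -271) = -4/(15 + (-89)**2)/(-23) = -4/(15 + 7921)*(-1/23) = -4/7936*(-1/23) = -4*1/7936*(-1/23) = -1/1984*(-1/23) = 1/45632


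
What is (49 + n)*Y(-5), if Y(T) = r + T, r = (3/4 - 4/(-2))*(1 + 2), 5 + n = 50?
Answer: 611/2 ≈ 305.50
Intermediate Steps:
n = 45 (n = -5 + 50 = 45)
r = 33/4 (r = (3*(¼) - 4*(-½))*3 = (¾ + 2)*3 = (11/4)*3 = 33/4 ≈ 8.2500)
Y(T) = 33/4 + T
(49 + n)*Y(-5) = (49 + 45)*(33/4 - 5) = 94*(13/4) = 611/2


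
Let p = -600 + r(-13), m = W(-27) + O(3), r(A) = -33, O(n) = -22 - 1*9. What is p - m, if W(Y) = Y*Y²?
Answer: 19081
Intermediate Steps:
O(n) = -31 (O(n) = -22 - 9 = -31)
W(Y) = Y³
m = -19714 (m = (-27)³ - 31 = -19683 - 31 = -19714)
p = -633 (p = -600 - 33 = -633)
p - m = -633 - 1*(-19714) = -633 + 19714 = 19081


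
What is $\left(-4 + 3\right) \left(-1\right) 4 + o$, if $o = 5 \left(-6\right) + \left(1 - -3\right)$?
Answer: $-22$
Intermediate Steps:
$o = -26$ ($o = -30 + \left(1 + 3\right) = -30 + 4 = -26$)
$\left(-4 + 3\right) \left(-1\right) 4 + o = \left(-4 + 3\right) \left(-1\right) 4 - 26 = \left(-1\right) \left(-1\right) 4 - 26 = 1 \cdot 4 - 26 = 4 - 26 = -22$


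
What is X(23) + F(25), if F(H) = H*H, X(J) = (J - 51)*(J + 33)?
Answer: -943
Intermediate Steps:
X(J) = (-51 + J)*(33 + J)
F(H) = H**2
X(23) + F(25) = (-1683 + 23**2 - 18*23) + 25**2 = (-1683 + 529 - 414) + 625 = -1568 + 625 = -943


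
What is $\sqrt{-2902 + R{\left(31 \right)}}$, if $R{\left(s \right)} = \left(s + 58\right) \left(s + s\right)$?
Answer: $2 \sqrt{654} \approx 51.147$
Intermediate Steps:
$R{\left(s \right)} = 2 s \left(58 + s\right)$ ($R{\left(s \right)} = \left(58 + s\right) 2 s = 2 s \left(58 + s\right)$)
$\sqrt{-2902 + R{\left(31 \right)}} = \sqrt{-2902 + 2 \cdot 31 \left(58 + 31\right)} = \sqrt{-2902 + 2 \cdot 31 \cdot 89} = \sqrt{-2902 + 5518} = \sqrt{2616} = 2 \sqrt{654}$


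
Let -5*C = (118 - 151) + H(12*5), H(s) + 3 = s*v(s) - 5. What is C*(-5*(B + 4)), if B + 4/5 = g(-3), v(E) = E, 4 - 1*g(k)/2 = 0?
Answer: 199304/5 ≈ 39861.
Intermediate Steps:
g(k) = 8 (g(k) = 8 - 2*0 = 8 + 0 = 8)
B = 36/5 (B = -⅘ + 8 = 36/5 ≈ 7.2000)
H(s) = -8 + s² (H(s) = -3 + (s*s - 5) = -3 + (s² - 5) = -3 + (-5 + s²) = -8 + s²)
C = -3559/5 (C = -((118 - 151) + (-8 + (12*5)²))/5 = -(-33 + (-8 + 60²))/5 = -(-33 + (-8 + 3600))/5 = -(-33 + 3592)/5 = -⅕*3559 = -3559/5 ≈ -711.80)
C*(-5*(B + 4)) = -(-3559)*(36/5 + 4) = -(-3559)*56/5 = -3559/5*(-56) = 199304/5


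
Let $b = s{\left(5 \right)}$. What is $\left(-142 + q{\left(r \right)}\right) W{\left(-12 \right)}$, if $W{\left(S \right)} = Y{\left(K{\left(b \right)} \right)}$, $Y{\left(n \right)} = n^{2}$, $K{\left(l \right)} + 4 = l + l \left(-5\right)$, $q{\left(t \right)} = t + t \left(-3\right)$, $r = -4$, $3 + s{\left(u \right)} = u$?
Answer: $-19296$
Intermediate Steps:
$s{\left(u \right)} = -3 + u$
$b = 2$ ($b = -3 + 5 = 2$)
$q{\left(t \right)} = - 2 t$ ($q{\left(t \right)} = t - 3 t = - 2 t$)
$K{\left(l \right)} = -4 - 4 l$ ($K{\left(l \right)} = -4 + \left(l + l \left(-5\right)\right) = -4 + \left(l - 5 l\right) = -4 - 4 l$)
$W{\left(S \right)} = 144$ ($W{\left(S \right)} = \left(-4 - 8\right)^{2} = \left(-12\right)^{2} = 144$)
$\left(-142 + q{\left(r \right)}\right) W{\left(-12 \right)} = \left(-142 - -8\right) 144 = \left(-142 + 8\right) 144 = \left(-134\right) 144 = -19296$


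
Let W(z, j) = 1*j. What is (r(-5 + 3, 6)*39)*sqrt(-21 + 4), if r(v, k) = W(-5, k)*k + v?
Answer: 1326*I*sqrt(17) ≈ 5467.2*I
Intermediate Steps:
W(z, j) = j
r(v, k) = v + k**2 (r(v, k) = k*k + v = k**2 + v = v + k**2)
(r(-5 + 3, 6)*39)*sqrt(-21 + 4) = (((-5 + 3) + 6**2)*39)*sqrt(-21 + 4) = ((-2 + 36)*39)*sqrt(-17) = (34*39)*(I*sqrt(17)) = 1326*(I*sqrt(17)) = 1326*I*sqrt(17)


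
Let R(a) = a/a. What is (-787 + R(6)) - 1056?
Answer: -1842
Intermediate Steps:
R(a) = 1
(-787 + R(6)) - 1056 = (-787 + 1) - 1056 = -786 - 1056 = -1842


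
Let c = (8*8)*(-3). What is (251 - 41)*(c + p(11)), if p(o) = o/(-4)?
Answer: -81795/2 ≈ -40898.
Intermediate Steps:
p(o) = -o/4 (p(o) = o*(-1/4) = -o/4)
c = -192 (c = 64*(-3) = -192)
(251 - 41)*(c + p(11)) = (251 - 41)*(-192 - 1/4*11) = 210*(-192 - 11/4) = 210*(-779/4) = -81795/2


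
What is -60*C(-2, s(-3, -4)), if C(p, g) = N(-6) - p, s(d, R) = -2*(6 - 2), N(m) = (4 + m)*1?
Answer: 0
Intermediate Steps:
N(m) = 4 + m
s(d, R) = -8 (s(d, R) = -2*4 = -8)
C(p, g) = -2 - p (C(p, g) = (4 - 6) - p = -2 - p)
-60*C(-2, s(-3, -4)) = -60*(-2 - 1*(-2)) = -60*(-2 + 2) = -60*0 = 0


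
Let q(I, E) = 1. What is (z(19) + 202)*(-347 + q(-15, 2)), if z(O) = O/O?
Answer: -70238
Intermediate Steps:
z(O) = 1
(z(19) + 202)*(-347 + q(-15, 2)) = (1 + 202)*(-347 + 1) = 203*(-346) = -70238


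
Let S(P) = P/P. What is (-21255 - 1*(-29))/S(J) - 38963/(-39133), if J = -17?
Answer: -830598095/39133 ≈ -21225.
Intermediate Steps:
S(P) = 1
(-21255 - 1*(-29))/S(J) - 38963/(-39133) = (-21255 - 1*(-29))/1 - 38963/(-39133) = (-21255 + 29)*1 - 38963*(-1/39133) = -21226*1 + 38963/39133 = -21226 + 38963/39133 = -830598095/39133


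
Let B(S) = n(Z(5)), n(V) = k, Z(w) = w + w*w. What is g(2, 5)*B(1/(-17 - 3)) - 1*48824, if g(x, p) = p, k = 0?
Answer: -48824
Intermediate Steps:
Z(w) = w + w**2
n(V) = 0
B(S) = 0
g(2, 5)*B(1/(-17 - 3)) - 1*48824 = 5*0 - 1*48824 = 0 - 48824 = -48824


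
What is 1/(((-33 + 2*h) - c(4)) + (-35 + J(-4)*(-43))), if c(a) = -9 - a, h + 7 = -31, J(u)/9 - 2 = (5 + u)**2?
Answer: -1/1292 ≈ -0.00077399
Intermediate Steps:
J(u) = 18 + 9*(5 + u)**2
h = -38 (h = -7 - 31 = -38)
1/(((-33 + 2*h) - c(4)) + (-35 + J(-4)*(-43))) = 1/(((-33 + 2*(-38)) - (-9 - 1*4)) + (-35 + (18 + 9*(5 - 4)**2)*(-43))) = 1/(((-33 - 76) - (-9 - 4)) + (-35 + (18 + 9*1**2)*(-43))) = 1/((-109 - 1*(-13)) + (-35 + (18 + 9*1)*(-43))) = 1/((-109 + 13) + (-35 + (18 + 9)*(-43))) = 1/(-96 + (-35 + 27*(-43))) = 1/(-96 + (-35 - 1161)) = 1/(-96 - 1196) = 1/(-1292) = -1/1292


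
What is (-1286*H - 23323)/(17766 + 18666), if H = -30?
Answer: 1387/3312 ≈ 0.41878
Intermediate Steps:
(-1286*H - 23323)/(17766 + 18666) = (-1286*(-30) - 23323)/(17766 + 18666) = (38580 - 23323)/36432 = 15257*(1/36432) = 1387/3312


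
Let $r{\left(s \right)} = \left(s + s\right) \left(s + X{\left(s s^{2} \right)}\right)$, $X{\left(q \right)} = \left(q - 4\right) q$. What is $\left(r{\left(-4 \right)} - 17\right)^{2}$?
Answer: $1211109601$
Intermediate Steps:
$X{\left(q \right)} = q \left(-4 + q\right)$ ($X{\left(q \right)} = \left(-4 + q\right) q = q \left(-4 + q\right)$)
$r{\left(s \right)} = 2 s \left(s + s^{3} \left(-4 + s^{3}\right)\right)$ ($r{\left(s \right)} = \left(s + s\right) \left(s + s s^{2} \left(-4 + s s^{2}\right)\right) = 2 s \left(s + s^{3} \left(-4 + s^{3}\right)\right)$)
$\left(r{\left(-4 \right)} - 17\right)^{2} = \left(2 \left(-4\right)^{2} \left(1 + \left(-4\right)^{2} \left(-4 + \left(-4\right)^{3}\right)\right) - 17\right)^{2} = \left(2 \cdot 16 \left(1 + 16 \left(-4 - 64\right)\right) - 17\right)^{2} = \left(2 \cdot 16 \left(1 + 16 \left(-68\right)\right) - 17\right)^{2} = \left(2 \cdot 16 \left(1 - 1088\right) - 17\right)^{2} = \left(2 \cdot 16 \left(-1087\right) - 17\right)^{2} = \left(-34784 - 17\right)^{2} = \left(-34801\right)^{2} = 1211109601$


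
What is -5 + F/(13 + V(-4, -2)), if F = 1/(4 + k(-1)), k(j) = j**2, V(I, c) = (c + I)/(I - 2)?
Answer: -349/70 ≈ -4.9857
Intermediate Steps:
V(I, c) = (I + c)/(-2 + I)
F = 1/5 (F = 1/(4 + (-1)**2) = 1/(4 + 1) = 1/5 ≈ 0.20000)
-5 + F/(13 + V(-4, -2)) = -5 + 1/(5*(13 + (-4 - 2)/(-2 - 4))) = -5 + 1/(5*(13 - 6/(-6))) = -5 + 1/(5*(13 - 1/6*(-6))) = -5 + 1/(5*(13 + 1)) = -5 + (1/5)/14 = -5 + (1/5)*(1/14) = -5 + 1/70 = -349/70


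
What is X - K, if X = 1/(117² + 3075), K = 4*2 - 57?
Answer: 821437/16764 ≈ 49.000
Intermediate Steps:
K = -49 (K = 8 - 57 = -49)
X = 1/16764 (X = 1/(13689 + 3075) = 1/16764 ≈ 5.9652e-5)
X - K = 1/16764 - 1*(-49) = 1/16764 + 49 = 821437/16764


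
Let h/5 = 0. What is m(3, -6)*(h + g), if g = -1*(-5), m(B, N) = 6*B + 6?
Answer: 120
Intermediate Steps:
m(B, N) = 6 + 6*B
h = 0 (h = 5*0 = 0)
g = 5
m(3, -6)*(h + g) = (6 + 6*3)*(0 + 5) = (6 + 18)*5 = 24*5 = 120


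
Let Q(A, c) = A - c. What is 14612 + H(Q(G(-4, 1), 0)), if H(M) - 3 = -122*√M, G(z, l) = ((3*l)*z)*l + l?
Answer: 14615 - 122*I*√11 ≈ 14615.0 - 404.63*I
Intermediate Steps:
G(z, l) = l + 3*z*l² (G(z, l) = (3*l*z)*l + l = 3*z*l² + l = l + 3*z*l²)
H(M) = 3 - 122*√M
14612 + H(Q(G(-4, 1), 0)) = 14612 + (3 - 122*√(1*(1 + 3*1*(-4)) - 1*0)) = 14612 + (3 - 122*√(1*(1 - 12) + 0)) = 14612 + (3 - 122*√(1*(-11) + 0)) = 14612 + (3 - 122*√(-11 + 0)) = 14612 + (3 - 122*I*√11) = 14615 - 122*I*√11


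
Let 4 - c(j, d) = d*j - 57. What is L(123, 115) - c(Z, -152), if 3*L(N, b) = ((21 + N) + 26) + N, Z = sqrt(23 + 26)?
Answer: -3082/3 ≈ -1027.3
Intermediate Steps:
Z = 7 (Z = sqrt(49) = 7)
L(N, b) = 47/3 + 2*N/3 (L(N, b) = (((21 + N) + 26) + N)/3 = ((47 + N) + N)/3 = (47 + 2*N)/3 = 47/3 + 2*N/3)
c(j, d) = 61 - d*j (c(j, d) = 4 - (d*j - 57) = 4 - (-57 + d*j) = 4 + (57 - d*j) = 61 - d*j)
L(123, 115) - c(Z, -152) = (47/3 + (2/3)*123) - (61 - 1*(-152)*7) = (47/3 + 82) - (61 + 1064) = 293/3 - 1*1125 = 293/3 - 1125 = -3082/3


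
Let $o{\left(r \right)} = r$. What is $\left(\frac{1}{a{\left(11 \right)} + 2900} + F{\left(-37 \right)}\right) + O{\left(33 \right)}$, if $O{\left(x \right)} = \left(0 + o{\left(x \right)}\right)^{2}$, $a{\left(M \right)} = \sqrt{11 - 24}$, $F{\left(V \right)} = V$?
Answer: $\frac{8847336576}{8410013} - \frac{i \sqrt{13}}{8410013} \approx 1052.0 - 4.2872 \cdot 10^{-7} i$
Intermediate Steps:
$a{\left(M \right)} = i \sqrt{13}$ ($a{\left(M \right)} = \sqrt{-13} = i \sqrt{13}$)
$O{\left(x \right)} = x^{2}$ ($O{\left(x \right)} = \left(0 + x\right)^{2} = x^{2}$)
$\left(\frac{1}{a{\left(11 \right)} + 2900} + F{\left(-37 \right)}\right) + O{\left(33 \right)} = \left(\frac{1}{i \sqrt{13} + 2900} - 37\right) + 33^{2} = \left(\frac{1}{2900 + i \sqrt{13}} - 37\right) + 1089 = \left(-37 + \frac{1}{2900 + i \sqrt{13}}\right) + 1089 = 1052 + \frac{1}{2900 + i \sqrt{13}}$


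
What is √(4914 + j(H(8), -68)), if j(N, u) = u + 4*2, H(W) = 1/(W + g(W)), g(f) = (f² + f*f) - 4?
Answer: √4854 ≈ 69.671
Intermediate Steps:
g(f) = -4 + 2*f² (g(f) = (f² + f²) - 4 = 2*f² - 4 = -4 + 2*f²)
H(W) = 1/(-4 + W + 2*W²) (H(W) = 1/(W + (-4 + 2*W²)) = 1/(-4 + W + 2*W²))
j(N, u) = 8 + u (j(N, u) = u + 8 = 8 + u)
√(4914 + j(H(8), -68)) = √(4914 + (8 - 68)) = √(4914 - 60) = √4854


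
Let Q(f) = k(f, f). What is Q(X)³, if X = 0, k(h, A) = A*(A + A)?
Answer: 0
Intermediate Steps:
k(h, A) = 2*A² (k(h, A) = A*(2*A) = 2*A²)
Q(f) = 2*f²
Q(X)³ = (2*0²)³ = (2*0)³ = 0³ = 0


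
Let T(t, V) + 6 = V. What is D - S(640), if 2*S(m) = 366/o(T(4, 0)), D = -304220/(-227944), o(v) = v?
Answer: 907064/28493 ≈ 31.835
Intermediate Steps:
T(t, V) = -6 + V
D = 76055/56986 (D = -304220*(-1/227944) = 76055/56986 ≈ 1.3346)
S(m) = -61/2 (S(m) = (366/(-6 + 0))/2 = (366/(-6))/2 = (366*(-⅙))/2 = (½)*(-61) = -61/2)
D - S(640) = 76055/56986 - 1*(-61/2) = 76055/56986 + 61/2 = 907064/28493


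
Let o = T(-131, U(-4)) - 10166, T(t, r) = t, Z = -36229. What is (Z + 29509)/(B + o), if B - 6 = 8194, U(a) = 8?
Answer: 2240/699 ≈ 3.2046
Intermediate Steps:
B = 8200 (B = 6 + 8194 = 8200)
o = -10297 (o = -131 - 10166 = -10297)
(Z + 29509)/(B + o) = (-36229 + 29509)/(8200 - 10297) = -6720/(-2097) = -6720*(-1/2097) = 2240/699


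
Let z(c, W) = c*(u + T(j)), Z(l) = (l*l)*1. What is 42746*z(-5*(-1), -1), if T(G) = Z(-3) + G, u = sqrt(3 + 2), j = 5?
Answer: 2992220 + 213730*sqrt(5) ≈ 3.4701e+6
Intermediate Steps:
u = sqrt(5) ≈ 2.2361
Z(l) = l**2 (Z(l) = l**2*1 = l**2)
T(G) = 9 + G (T(G) = (-3)**2 + G = 9 + G)
z(c, W) = c*(14 + sqrt(5)) (z(c, W) = c*(sqrt(5) + (9 + 5)) = c*(sqrt(5) + 14) = c*(14 + sqrt(5)))
42746*z(-5*(-1), -1) = 42746*((-5*(-1))*(14 + sqrt(5))) = 42746*(5*(14 + sqrt(5))) = 42746*(70 + 5*sqrt(5)) = 2992220 + 213730*sqrt(5)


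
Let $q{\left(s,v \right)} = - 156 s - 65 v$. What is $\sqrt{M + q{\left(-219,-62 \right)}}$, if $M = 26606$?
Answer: $180 \sqrt{2} \approx 254.56$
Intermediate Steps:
$\sqrt{M + q{\left(-219,-62 \right)}} = \sqrt{26606 - -38194} = \sqrt{26606 + \left(34164 + 4030\right)} = \sqrt{26606 + 38194} = \sqrt{64800} = 180 \sqrt{2}$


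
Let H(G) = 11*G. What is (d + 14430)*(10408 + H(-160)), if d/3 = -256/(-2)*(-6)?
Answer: 104865648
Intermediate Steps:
d = -2304 (d = 3*(-256/(-2)*(-6)) = 3*(-256*(-1)/2*(-6)) = 3*(-32*(-4)*(-6)) = 3*(128*(-6)) = 3*(-768) = -2304)
(d + 14430)*(10408 + H(-160)) = (-2304 + 14430)*(10408 + 11*(-160)) = 12126*(10408 - 1760) = 12126*8648 = 104865648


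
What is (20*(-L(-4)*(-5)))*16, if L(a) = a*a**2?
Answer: -102400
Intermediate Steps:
L(a) = a**3
(20*(-L(-4)*(-5)))*16 = (20*(-1*(-4)**3*(-5)))*16 = (20*(-1*(-64)*(-5)))*16 = (20*(64*(-5)))*16 = (20*(-320))*16 = -6400*16 = -102400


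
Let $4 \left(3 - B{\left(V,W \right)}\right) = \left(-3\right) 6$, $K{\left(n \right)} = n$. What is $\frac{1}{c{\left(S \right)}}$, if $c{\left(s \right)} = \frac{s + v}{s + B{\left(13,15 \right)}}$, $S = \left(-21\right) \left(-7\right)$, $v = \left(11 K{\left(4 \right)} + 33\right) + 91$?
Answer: $\frac{103}{210} \approx 0.49048$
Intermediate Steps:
$B{\left(V,W \right)} = \frac{15}{2}$ ($B{\left(V,W \right)} = 3 - \frac{\left(-3\right) 6}{4} = 3 - - \frac{9}{2} = 3 + \frac{9}{2} = \frac{15}{2}$)
$v = 168$ ($v = \left(11 \cdot 4 + 33\right) + 91 = \left(44 + 33\right) + 91 = 77 + 91 = 168$)
$S = 147$
$c{\left(s \right)} = \frac{168 + s}{\frac{15}{2} + s}$ ($c{\left(s \right)} = \frac{s + 168}{s + \frac{15}{2}} = \frac{168 + s}{\frac{15}{2} + s}$)
$\frac{1}{c{\left(S \right)}} = \frac{1}{2 \frac{1}{15 + 2 \cdot 147} \left(168 + 147\right)} = \frac{1}{2 \frac{1}{15 + 294} \cdot 315} = \frac{1}{2 \cdot \frac{1}{309} \cdot 315} = \frac{1}{\frac{210}{103}} = \frac{103}{210}$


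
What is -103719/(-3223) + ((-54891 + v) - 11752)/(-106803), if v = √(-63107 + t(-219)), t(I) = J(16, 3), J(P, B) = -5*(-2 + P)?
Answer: 1026571886/31293279 - I*√63177/106803 ≈ 32.805 - 0.0023534*I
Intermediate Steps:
J(P, B) = 10 - 5*P
t(I) = -70 (t(I) = 10 - 5*16 = 10 - 80 = -70)
v = I*√63177 (v = √(-63107 - 70) = √(-63177) = I*√63177 ≈ 251.35*I)
-103719/(-3223) + ((-54891 + v) - 11752)/(-106803) = -103719/(-3223) + ((-54891 + I*√63177) - 11752)/(-106803) = -103719*(-1/3223) + (-66643 + I*√63177)*(-1/106803) = 9429/293 + (66643/106803 - I*√63177/106803) = 1026571886/31293279 - I*√63177/106803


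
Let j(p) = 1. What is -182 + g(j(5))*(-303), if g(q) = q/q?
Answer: -485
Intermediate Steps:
g(q) = 1
-182 + g(j(5))*(-303) = -182 + 1*(-303) = -182 - 303 = -485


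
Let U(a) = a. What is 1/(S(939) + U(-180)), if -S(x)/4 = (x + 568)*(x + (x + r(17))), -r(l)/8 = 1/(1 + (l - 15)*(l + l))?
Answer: -69/781084492 ≈ -8.8339e-8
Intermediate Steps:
r(l) = -8/(1 + 2*l*(-15 + l)) (r(l) = -8/(1 + (l - 15)*(l + l)) = -8/(1 + (-15 + l)*(2*l)) = -8/(1 + 2*l*(-15 + l)))
S(x) = -4*(568 + x)*(-8/69 + 2*x) (S(x) = -4*(x + 568)*(x + (x - 8/(1 - 30*17 + 2*17**2))) = -4*(568 + x)*(x + (x - 8/(1 - 510 + 2*289))) = -4*(568 + x)*(x + (x - 8/(1 - 510 + 578))) = -4*(568 + x)*(x + (x - 8/69)) = -4*(568 + x)*(x + (-8/69 + x)) = -4*(568 + x)*(-8/69 + 2*x))
1/(S(939) + U(-180)) = 1/((18176/69 - 8*939**2 - 313504/69*939) - 180) = 1/((18176/69 - 8*881721 - 98126752/23) - 180) = 1/((18176/69 - 7053768 - 98126752/23) - 180) = 1/(-781072072/69 - 180) = 1/(-781084492/69) = -69/781084492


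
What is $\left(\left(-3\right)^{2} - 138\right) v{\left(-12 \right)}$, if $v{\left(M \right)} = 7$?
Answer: $-903$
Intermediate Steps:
$\left(\left(-3\right)^{2} - 138\right) v{\left(-12 \right)} = \left(\left(-3\right)^{2} - 138\right) 7 = \left(9 - 138\right) 7 = \left(-129\right) 7 = -903$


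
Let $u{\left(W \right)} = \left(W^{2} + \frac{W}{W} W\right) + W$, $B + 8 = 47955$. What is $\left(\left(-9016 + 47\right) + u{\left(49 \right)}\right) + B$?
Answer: $41477$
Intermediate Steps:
$B = 47947$ ($B = -8 + 47955 = 47947$)
$u{\left(W \right)} = W^{2} + 2 W$ ($u{\left(W \right)} = \left(W^{2} + 1 W\right) + W = \left(W^{2} + W\right) + W = \left(W + W^{2}\right) + W = W^{2} + 2 W$)
$\left(\left(-9016 + 47\right) + u{\left(49 \right)}\right) + B = \left(\left(-9016 + 47\right) + 49 \left(2 + 49\right)\right) + 47947 = \left(-8969 + 49 \cdot 51\right) + 47947 = \left(-8969 + 2499\right) + 47947 = -6470 + 47947 = 41477$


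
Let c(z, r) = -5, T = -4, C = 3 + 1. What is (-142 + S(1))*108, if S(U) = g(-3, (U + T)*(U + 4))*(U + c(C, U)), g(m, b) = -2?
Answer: -14472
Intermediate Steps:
C = 4
S(U) = 10 - 2*U (S(U) = -2*(U - 5) = -2*(-5 + U) = 10 - 2*U)
(-142 + S(1))*108 = (-142 + (10 - 2*1))*108 = (-142 + (10 - 2))*108 = (-142 + 8)*108 = -134*108 = -14472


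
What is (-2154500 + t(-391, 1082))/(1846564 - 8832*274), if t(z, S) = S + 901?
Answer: 2152517/573404 ≈ 3.7539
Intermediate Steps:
t(z, S) = 901 + S
(-2154500 + t(-391, 1082))/(1846564 - 8832*274) = (-2154500 + (901 + 1082))/(1846564 - 8832*274) = (-2154500 + 1983)/(1846564 - 2419968) = -2152517/(-573404) = -2152517*(-1/573404) = 2152517/573404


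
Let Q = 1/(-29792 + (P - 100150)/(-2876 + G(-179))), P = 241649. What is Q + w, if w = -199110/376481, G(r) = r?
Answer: -18151233056945/34318524248379 ≈ -0.52890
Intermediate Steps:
w = -199110/376481 (w = -199110*1/376481 = -199110/376481 ≈ -0.52887)
Q = -3055/91156059 (Q = 1/(-29792 + (241649 - 100150)/(-2876 - 179)) = 1/(-29792 + 141499/(-3055)) = 1/(-29792 + 141499*(-1/3055)) = 1/(-29792 - 141499/3055) = 1/(-91156059/3055) = -3055/91156059 ≈ -3.3514e-5)
Q + w = -3055/91156059 - 199110/376481 = -18151233056945/34318524248379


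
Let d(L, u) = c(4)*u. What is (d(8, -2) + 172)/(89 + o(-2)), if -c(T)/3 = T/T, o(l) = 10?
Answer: 178/99 ≈ 1.7980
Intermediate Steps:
c(T) = -3 (c(T) = -3*T/T = -3*1 = -3)
d(L, u) = -3*u
(d(8, -2) + 172)/(89 + o(-2)) = (-3*(-2) + 172)/(89 + 10) = (6 + 172)/99 = 178*(1/99) = 178/99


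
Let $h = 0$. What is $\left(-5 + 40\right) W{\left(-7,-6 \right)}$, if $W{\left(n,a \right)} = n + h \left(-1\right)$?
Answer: $-245$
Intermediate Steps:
$W{\left(n,a \right)} = n$ ($W{\left(n,a \right)} = n + 0 \left(-1\right) = n + 0 = n$)
$\left(-5 + 40\right) W{\left(-7,-6 \right)} = \left(-5 + 40\right) \left(-7\right) = 35 \left(-7\right) = -245$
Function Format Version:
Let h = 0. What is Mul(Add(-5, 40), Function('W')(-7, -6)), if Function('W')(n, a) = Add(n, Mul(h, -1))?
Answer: -245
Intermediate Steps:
Function('W')(n, a) = n (Function('W')(n, a) = Add(n, Mul(0, -1)) = Add(n, 0) = n)
Mul(Add(-5, 40), Function('W')(-7, -6)) = Mul(Add(-5, 40), -7) = Mul(35, -7) = -245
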